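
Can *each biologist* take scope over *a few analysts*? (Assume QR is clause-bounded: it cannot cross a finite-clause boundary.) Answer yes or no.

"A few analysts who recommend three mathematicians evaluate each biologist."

Yes

The relative clause *who recommend three mathematicians* modifies *a few analysts*, but *each biologist* is not inside that relative clause — it is an argument of the matrix verb.
Nothing blocks QR of the lower DP to a position above the higher one, so inverse scope is available.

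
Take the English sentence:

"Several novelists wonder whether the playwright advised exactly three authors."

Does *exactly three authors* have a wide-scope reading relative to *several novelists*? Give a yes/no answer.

The target quantifier *exactly three authors* is part of the embedded question *whether the playwright advised exactly three authors*.
Embedded wh-clauses are opaque for QR, so the quantifier stays inside the question.
Hence only narrow scope for *exactly three authors* (under *several novelists*) survives.

No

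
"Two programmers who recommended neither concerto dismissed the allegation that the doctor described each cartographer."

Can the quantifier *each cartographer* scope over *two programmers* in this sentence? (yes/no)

No

The DP *each cartographer* is contained in the complex NP *the allegation that the doctor described each cartographer*.
The Complex NP Constraint bars QR out of the complement clause of a noun.
So *each cartographer* cannot raise to a position above *two programmers*.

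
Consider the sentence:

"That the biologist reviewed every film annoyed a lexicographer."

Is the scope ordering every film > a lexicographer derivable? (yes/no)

*every film* is embedded in the sentential subject *that the biologist reviewed every film*.
Subjects — clausal subjects included — are islands for extraction, and QR is no exception.
So *every film* cannot raise to a position above *a lexicographer*.

No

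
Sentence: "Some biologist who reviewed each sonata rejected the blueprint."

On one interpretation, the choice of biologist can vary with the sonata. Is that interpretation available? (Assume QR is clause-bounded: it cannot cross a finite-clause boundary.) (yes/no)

No

The described interpretation is the *each sonata* > *some biologist* scoping.
*each sonata* occurs within the relative clause *who reviewed each sonata*.
QR out of a relative clause is ruled out by the relative-clause island constraint.
There is no licit LF on which *each sonata* c-commands *some biologist*.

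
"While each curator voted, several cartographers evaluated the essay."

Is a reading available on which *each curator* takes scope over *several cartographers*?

*each curator* occurs within the adjunct clause *while each curator voted*.
The adjunct-island constraint bars QR out of an adverbial clause.
*each curator* is confined to the island and cannot take scope over *several cartographers*.

No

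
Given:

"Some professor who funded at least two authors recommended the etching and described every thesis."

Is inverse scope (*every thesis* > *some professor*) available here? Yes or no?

No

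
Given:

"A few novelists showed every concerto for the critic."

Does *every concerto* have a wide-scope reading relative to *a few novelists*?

Yes

*a few novelists* and *every concerto* are co-arguments of the matrix verb, with nothing but a clause-internal boundary between them.
Nothing blocks QR of the lower DP to a position above the higher one, so inverse scope is available.
Both orderings are possible: *a few novelists* > *every concerto* and *every concerto* > *a few novelists*.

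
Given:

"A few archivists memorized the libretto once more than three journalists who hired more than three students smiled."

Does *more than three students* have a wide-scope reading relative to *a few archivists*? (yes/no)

No

The target quantifier *more than three students* is part of the relative clause *who hired more than three students*, which is itself inside the adjunct *once more than three journalists who hired more than three students smiled*.
Nested islands: the RC island is itself inside an adjunct island, so wide scope is doubly excluded.
The inverse ordering *more than three students* > *a few archivists* is therefore underivable.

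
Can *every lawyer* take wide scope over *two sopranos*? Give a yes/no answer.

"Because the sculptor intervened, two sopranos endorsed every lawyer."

Yes

Neither queried DP is inside the adjunct, so the adjunct-island constraint does not apply.
No island intervenes, so both surface and inverse scope are derivable.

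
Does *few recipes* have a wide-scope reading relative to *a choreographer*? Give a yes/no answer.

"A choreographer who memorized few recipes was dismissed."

No

The DP *few recipes* is contained in the relative clause *who memorized few recipes*.
Quantifiers inside a relative clause are trapped there; the RC boundary blocks QR.
So *few recipes* cannot raise high enough to outscope *a choreographer*; only the surface ordering *a choreographer* > *few recipes* is available.
(Only the surface reading survives: one fixed choreographer with respect to all the relevant recipes.)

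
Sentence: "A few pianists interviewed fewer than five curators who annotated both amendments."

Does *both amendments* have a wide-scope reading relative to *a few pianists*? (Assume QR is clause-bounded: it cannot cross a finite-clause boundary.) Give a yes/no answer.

The target quantifier *both amendments* is part of the relative clause *who annotated both amendments* modifying *fewer than five curators*.
Quantifiers inside a relative clause are trapped there; the RC boundary blocks QR.
*both amendments* is confined to the island and cannot take scope over *a few pianists*.

No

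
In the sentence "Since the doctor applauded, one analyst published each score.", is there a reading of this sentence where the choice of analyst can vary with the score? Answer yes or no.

Yes

This is the *each score* > *one analyst* reading.
The adjunct island is irrelevant here — *each score* and *one analyst* are both in the matrix clause.
Clause-internal QR can adjoin the lower DP above the subject, yielding the inverse reading.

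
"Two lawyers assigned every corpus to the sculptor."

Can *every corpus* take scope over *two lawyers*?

Yes

*every corpus* is the matrix object and *two lawyers* the matrix subject; the two are clausemates.
Clause-internal QR can adjoin the lower DP above the subject, yielding the inverse reading.
Both orderings are possible: *two lawyers* > *every corpus* and *every corpus* > *two lawyers*.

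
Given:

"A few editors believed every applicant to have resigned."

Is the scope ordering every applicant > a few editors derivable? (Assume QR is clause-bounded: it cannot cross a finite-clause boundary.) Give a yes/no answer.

Yes

*every applicant* is the subject of an ECM infinitive — the infinitival complement of an ECM verb is not a scope island, so *every applicant* can raise into the matrix clause.
With no island boundary between them, the object can take inverse scope over the subject via ordinary QR within the clause.
Both orderings are possible: *a few editors* > *every applicant* and *every applicant* > *a few editors*.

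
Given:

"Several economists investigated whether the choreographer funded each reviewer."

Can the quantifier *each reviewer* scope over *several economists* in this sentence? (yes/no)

*each reviewer* sits inside the embedded question *whether the choreographer funded each reviewer*.
An indirect question is a wh-island; the filled [Spec,CP] blocks QR across the CP edge.
So *each reviewer* cannot raise high enough to outscope *several economists*; only the surface ordering *several economists* > *each reviewer* is available.

No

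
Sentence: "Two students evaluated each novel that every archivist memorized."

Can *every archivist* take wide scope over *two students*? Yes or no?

No

*every archivist* sits inside the relative clause *that every archivist memorized* modifying *each novel*.
Relative clauses block scope extraction: QR cannot target a position outside the modified NP.
*every archivist* > *two students* would require crossing that boundary, which is illicit.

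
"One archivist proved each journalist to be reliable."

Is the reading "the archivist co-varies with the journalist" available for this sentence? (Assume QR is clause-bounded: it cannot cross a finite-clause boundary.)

That reading corresponds to *each journalist* > *one archivist*.
ECM infinitives lack a CP barrier, so *each journalist* can QR over the matrix subject *one archivist*.
No island intervenes, so both surface and inverse scope are derivable.

Yes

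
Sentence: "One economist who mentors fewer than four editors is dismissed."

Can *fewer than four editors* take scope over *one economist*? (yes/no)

No

*fewer than four editors* is embedded in the relative clause *who mentors fewer than four editors*.
Relative clauses block scope extraction: QR cannot target a position outside the modified NP.
The inverse ordering *fewer than four editors* > *one economist* is therefore underivable.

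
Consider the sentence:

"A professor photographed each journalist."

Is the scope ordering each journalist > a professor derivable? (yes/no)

*a professor* and *each journalist* are co-arguments of the matrix verb, with nothing but a clause-internal boundary between them.
No island intervenes, so both surface and inverse scope are derivable.

Yes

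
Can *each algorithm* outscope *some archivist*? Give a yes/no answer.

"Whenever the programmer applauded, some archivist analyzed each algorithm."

Yes

*each algorithm* is a matrix argument; the adjunct is an island but the target quantifier is outside it.
Since no island is crossed, the inverse ordering is licensed alongside surface scope.
The sentence is scopally ambiguous between *some archivist* > *each algorithm* and *each algorithm* > *some archivist*.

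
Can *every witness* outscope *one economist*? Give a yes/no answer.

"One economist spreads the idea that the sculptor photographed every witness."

Structurally, *every witness* is inside the complex NP *the idea that the sculptor photographed every witness*.
The Complex NP Constraint bars QR out of the complement clause of a noun.
The inverse ordering *every witness* > *one economist* is therefore underivable.

No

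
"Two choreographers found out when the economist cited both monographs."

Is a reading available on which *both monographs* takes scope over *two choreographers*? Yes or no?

No

Structurally, *both monographs* is inside the embedded question *when the economist cited both monographs*.
Embedded wh-clauses are opaque for QR, so the quantifier stays inside the question.
There is no licit LF on which *both monographs* c-commands *two choreographers*.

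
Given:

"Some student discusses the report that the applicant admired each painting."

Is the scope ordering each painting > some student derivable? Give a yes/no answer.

No

*each painting* is embedded in the complex NP *the report that the applicant admired each painting*.
The Complex NP Constraint bars QR out of the complement clause of a noun.
So the wide-scope reading for *each painting* is blocked.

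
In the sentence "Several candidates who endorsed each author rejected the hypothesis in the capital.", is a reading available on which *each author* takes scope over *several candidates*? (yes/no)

No

The DP *each author* is contained in the relative clause *who endorsed each author*.
The relative clause forms an island for QR, so the quantifier is confined to the head noun's restrictor.
So *each author* cannot raise to a position above *several candidates*.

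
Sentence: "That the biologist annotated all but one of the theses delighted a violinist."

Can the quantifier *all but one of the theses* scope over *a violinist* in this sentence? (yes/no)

Structurally, *all but one of the theses* is inside the sentential subject *that the biologist annotated all but one of the theses*.
Clausal subjects are scope islands; QR from inside the subject into the matrix is barred.
*all but one of the theses* is confined to the island and cannot take scope over *a violinist*.

No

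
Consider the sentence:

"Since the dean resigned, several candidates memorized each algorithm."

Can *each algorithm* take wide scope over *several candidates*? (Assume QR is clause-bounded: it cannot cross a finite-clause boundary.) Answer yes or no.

Neither queried DP is inside the adjunct, so the adjunct-island constraint does not apply.
QR within a single clause is free, so the lower quantifier may take scope over the higher one.
The sentence is scopally ambiguous between *several candidates* > *each algorithm* and *each algorithm* > *several candidates*.

Yes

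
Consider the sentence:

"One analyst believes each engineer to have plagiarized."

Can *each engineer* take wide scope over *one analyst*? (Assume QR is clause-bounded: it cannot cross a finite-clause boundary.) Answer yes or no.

Yes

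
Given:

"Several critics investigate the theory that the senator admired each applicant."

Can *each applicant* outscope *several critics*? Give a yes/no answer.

No

Structurally, *each applicant* is inside the complex NP *the theory that the senator admired each applicant*.
Since the clause is the complement of a nominal head, the CNPC blocks scope extraction.
So *each applicant* cannot raise to a position above *several critics*.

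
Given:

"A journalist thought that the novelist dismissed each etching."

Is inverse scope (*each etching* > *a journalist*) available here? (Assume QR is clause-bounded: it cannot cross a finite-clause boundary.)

No

The target quantifier *each etching* is part of the finite complement clause *that the novelist dismissed each etching*.
With QR restricted to its own tensed clause, the embedded quantifier cannot reach a matrix scope position.
*each etching* > *a journalist* would require crossing that boundary, which is illicit.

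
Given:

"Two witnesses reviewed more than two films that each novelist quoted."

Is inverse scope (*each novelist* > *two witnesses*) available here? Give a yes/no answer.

Structurally, *each novelist* is inside the relative clause *that each novelist quoted* modifying *more than two films*.
The relative clause forms an island for QR, so the quantifier is confined to the head noun's restrictor.
*each novelist* is confined to the island and cannot take scope over *two witnesses*.

No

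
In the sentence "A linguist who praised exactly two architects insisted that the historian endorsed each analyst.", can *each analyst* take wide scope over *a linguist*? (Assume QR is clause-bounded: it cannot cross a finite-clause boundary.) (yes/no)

Structurally, *each analyst* is inside the finite complement clause *that the historian endorsed each analyst*.
Under clause-bounded QR, a quantifier in an embedded finite clause cannot raise into the matrix clause.
*each analyst* > *a linguist* would require crossing that boundary, which is illicit.
(Only the surface reading survives: one fixed linguist with respect to all the relevant analysts.)

No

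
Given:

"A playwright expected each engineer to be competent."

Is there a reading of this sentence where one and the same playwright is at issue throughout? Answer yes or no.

Yes

That reading corresponds to *a playwright* > *each engineer*.
Surface scope (*a playwright* > *each engineer*) is always derivable; islands only block QR, not in-situ interpretation.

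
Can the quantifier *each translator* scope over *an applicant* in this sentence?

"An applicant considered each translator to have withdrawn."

Yes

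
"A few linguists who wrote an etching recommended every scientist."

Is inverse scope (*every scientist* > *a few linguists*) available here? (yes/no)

Yes

The relative clause *who wrote an etching* modifies *a few linguists*, but *every scientist* is not inside that relative clause — it is an argument of the matrix verb.
No island intervenes, so both surface and inverse scope are derivable.
So *every scientist* > *a few linguists* is among the available readings.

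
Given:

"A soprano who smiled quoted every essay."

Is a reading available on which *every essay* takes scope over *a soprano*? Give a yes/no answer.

Yes

*every essay* sits in the matrix clause, not in the relative clause on *a soprano*.
Since no island is crossed, the inverse ordering is licensed alongside surface scope.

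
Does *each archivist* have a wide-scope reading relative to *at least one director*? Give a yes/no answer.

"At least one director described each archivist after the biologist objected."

Yes

Neither queried DP is inside the adjunct, so the adjunct-island constraint does not apply.
QR within a single clause is free, so the lower quantifier may take scope over the higher one.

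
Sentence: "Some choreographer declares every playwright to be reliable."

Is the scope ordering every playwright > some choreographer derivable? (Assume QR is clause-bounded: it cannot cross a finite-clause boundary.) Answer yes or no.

Yes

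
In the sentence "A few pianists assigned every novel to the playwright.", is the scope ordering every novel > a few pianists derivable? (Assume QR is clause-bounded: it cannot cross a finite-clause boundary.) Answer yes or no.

Yes

*every novel* and *a few pianists* are in the same minimal clause.
Clause-internal QR can adjoin the lower DP above the subject, yielding the inverse reading.
The sentence is scopally ambiguous between *a few pianists* > *every novel* and *every novel* > *a few pianists*.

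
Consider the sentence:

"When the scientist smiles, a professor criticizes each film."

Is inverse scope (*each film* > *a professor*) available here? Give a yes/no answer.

Yes

Although there is an adjunct clause, *each film* is in the main clause, not inside the adjunct.
Ordinary QR to a clause-peripheral position gives the wide-scope LF for the lower DP.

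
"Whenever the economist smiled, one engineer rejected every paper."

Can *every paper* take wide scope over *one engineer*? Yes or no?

Although there is an adjunct clause, *every paper* is in the main clause, not inside the adjunct.
With no island boundary between them, the object can take inverse scope over the subject via ordinary QR within the clause.

Yes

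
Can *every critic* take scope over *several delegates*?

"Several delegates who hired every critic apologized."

No

*every critic* sits inside the relative clause *who hired every critic*.
QR out of a relative clause is ruled out by the relative-clause island constraint.
So the wide-scope reading for *every critic* is blocked.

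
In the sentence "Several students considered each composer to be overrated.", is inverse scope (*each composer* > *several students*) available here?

The ECM infinitive is scope-transparent — *each composer* is free to raise above *several students*.
Ordinary QR to a clause-peripheral position gives the wide-scope LF for the lower DP.
Both orderings are possible: *several students* > *each composer* and *each composer* > *several students*.

Yes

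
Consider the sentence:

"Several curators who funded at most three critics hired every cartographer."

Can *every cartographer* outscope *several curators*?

Yes

The relative clause *who funded at most three critics* modifies *several curators*, but *every cartographer* is not inside that relative clause — it is an argument of the matrix verb.
Nothing blocks QR of the lower DP to a position above the higher one, so inverse scope is available.
Both orderings are possible: *several curators* > *every cartographer* and *every cartographer* > *several curators*.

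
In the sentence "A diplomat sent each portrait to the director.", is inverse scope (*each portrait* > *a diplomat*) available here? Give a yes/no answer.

Yes

*each portrait* and *a diplomat* are in the same minimal clause.
No island intervenes, so both surface and inverse scope are derivable.
So *each portrait* > *a diplomat* is among the available readings.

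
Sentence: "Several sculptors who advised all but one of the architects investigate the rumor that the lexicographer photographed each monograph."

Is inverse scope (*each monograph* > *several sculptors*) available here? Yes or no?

No

Structurally, *each monograph* is inside the complex NP *the rumor that the lexicographer photographed each monograph*.
The complex NP is opaque for QR — the quantifier is frozen inside the noun's complement.
Hence only narrow scope for *each monograph* (under *several sculptors*) survives.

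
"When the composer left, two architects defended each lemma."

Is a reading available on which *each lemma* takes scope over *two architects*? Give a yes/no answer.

The adjunct clause does not contain *each lemma*, which is the matrix object.
Clause-internal QR can adjoin the lower DP above the subject, yielding the inverse reading.

Yes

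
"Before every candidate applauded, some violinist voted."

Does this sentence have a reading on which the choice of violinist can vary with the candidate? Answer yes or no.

No

That reading corresponds to *every candidate* > *some violinist*.
Structurally, *every candidate* is inside the adjunct clause *before every candidate applauded*.
Adverbial clauses are not L-marked, so they are barriers for QR — the quantifier cannot escape the adjunct.
So the wide-scope reading for *every candidate* is blocked.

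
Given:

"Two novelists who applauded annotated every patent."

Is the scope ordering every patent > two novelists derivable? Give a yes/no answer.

Yes

*every patent* sits in the matrix clause, not in the relative clause on *two novelists*.
No island intervenes, so both surface and inverse scope are derivable.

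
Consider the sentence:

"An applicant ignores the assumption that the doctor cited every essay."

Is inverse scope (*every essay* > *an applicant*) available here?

The DP *every essay* is contained in the complex NP *the assumption that the doctor cited every essay*.
Noun-complement clauses are scope islands (the Complex NP Constraint): a quantifier inside one cannot scope into the matrix.
Hence only narrow scope for *every essay* (under *an applicant*) survives.

No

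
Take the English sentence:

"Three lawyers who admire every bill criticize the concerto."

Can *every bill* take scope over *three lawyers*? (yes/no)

No

The target quantifier *every bill* is part of the relative clause *who admire every bill*.
QR out of a relative clause is ruled out by the relative-clause island constraint.
*every bill* is confined to the island and cannot take scope over *three lawyers*.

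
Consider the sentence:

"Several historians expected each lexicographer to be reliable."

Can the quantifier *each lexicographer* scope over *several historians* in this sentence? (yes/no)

Yes

*each lexicographer* is an ECM subject; ECM complements are not islands, and the embedded quantifier may take matrix scope.
Nothing blocks QR of the lower DP to a position above the higher one, so inverse scope is available.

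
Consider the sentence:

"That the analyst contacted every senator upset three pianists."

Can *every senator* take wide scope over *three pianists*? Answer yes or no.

*every senator* sits inside the sentential subject *that the analyst contacted every senator*.
The subject-island constraint blocks QR out of a clausal subject.
There is no licit LF on which *every senator* c-commands *three pianists*.

No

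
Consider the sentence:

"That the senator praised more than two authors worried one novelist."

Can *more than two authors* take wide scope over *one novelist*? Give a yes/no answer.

*more than two authors* occurs within the sentential subject *that the senator praised more than two authors*.
Subjects — clausal subjects included — are islands for extraction, and QR is no exception.
So *more than two authors* cannot raise to a position above *one novelist*.

No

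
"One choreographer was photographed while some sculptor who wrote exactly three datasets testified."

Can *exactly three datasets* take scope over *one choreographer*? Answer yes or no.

No

*exactly three datasets* is embedded in the relative clause *who wrote exactly three datasets*, which is itself inside the adjunct *while some sculptor who wrote exactly three datasets testified*.
Two island boundaries intervene — the relative clause and the adjunct. Either alone would block QR.
So *exactly three datasets* cannot raise to a position above *one choreographer*.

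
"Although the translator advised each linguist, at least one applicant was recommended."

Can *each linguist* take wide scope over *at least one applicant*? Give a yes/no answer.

No

Structurally, *each linguist* is inside the adjunct clause *although the translator advised each linguist*.
Adjunct clauses are scope islands: a quantifier inside an adjunct cannot raise into the matrix clause.
There is no licit LF on which *each linguist* c-commands *at least one applicant*.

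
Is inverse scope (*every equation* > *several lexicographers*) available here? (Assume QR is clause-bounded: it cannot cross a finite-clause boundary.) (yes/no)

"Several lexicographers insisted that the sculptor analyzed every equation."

*every equation* occurs within the finite complement clause *that the sculptor analyzed every equation*.
Finite CP is the ceiling for QR here, by assumption.
So *every equation* cannot raise to a position above *several lexicographers*.

No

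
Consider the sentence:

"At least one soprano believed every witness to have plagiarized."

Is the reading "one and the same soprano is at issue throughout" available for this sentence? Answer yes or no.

That reading corresponds to *at least one soprano* > *every witness*.
Nothing needs to raise for *at least one soprano* > *every witness*, so no island constraint is at stake.

Yes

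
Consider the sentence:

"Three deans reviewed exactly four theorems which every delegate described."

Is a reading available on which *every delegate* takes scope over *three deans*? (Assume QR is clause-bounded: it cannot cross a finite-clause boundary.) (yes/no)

The target quantifier *every delegate* is part of the relative clause *which every delegate described* modifying *exactly four theorems*.
Quantifiers inside a relative clause are trapped there; the RC boundary blocks QR.
So *every delegate* cannot raise to a position above *three deans*.

No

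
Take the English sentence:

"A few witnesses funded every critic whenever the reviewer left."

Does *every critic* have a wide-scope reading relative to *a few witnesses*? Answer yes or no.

The adjunct clause does not contain *every critic*, which is the matrix object.
Clause-internal QR can adjoin the lower DP above the subject, yielding the inverse reading.

Yes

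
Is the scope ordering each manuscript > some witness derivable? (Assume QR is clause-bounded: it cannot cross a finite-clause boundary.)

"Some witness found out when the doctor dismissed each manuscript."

*each manuscript* is embedded in the embedded question *when the doctor dismissed each manuscript*.
An indirect question is a wh-island; the filled [Spec,CP] blocks QR across the CP edge.
*each manuscript* > *some witness* would require crossing that boundary, which is illicit.

No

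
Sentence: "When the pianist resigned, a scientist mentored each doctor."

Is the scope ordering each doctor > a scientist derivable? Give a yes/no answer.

Yes

The adjunct island is irrelevant here — *each doctor* and *a scientist* are both in the matrix clause.
QR within a single clause is free, so the lower quantifier may take scope over the higher one.
Both orderings are possible: *a scientist* > *each doctor* and *each doctor* > *a scientist*.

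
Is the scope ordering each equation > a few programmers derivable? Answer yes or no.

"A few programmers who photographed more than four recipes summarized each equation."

Although the sentence contains a relative clause (*who photographed more than four recipes*), *each equation* is outside it, in the matrix VP.
Ordinary QR to a clause-peripheral position gives the wide-scope LF for the lower DP.

Yes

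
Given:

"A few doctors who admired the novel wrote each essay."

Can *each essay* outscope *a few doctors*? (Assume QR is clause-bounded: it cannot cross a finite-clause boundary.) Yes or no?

Yes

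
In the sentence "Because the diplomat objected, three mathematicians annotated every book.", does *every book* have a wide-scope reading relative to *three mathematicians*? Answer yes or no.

The adjunct island is irrelevant here — *every book* and *three mathematicians* are both in the matrix clause.
Since no island is crossed, the inverse ordering is licensed alongside surface scope.
So *every book* > *three mathematicians* is among the available readings.

Yes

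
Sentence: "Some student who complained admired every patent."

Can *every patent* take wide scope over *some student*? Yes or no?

Although the sentence contains a relative clause (*who complained*), *every patent* is outside it, in the matrix VP.
Since no island is crossed, the inverse ordering is licensed alongside surface scope.

Yes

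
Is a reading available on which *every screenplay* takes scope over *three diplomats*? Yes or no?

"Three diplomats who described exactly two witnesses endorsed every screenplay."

The relative clause *who described exactly two witnesses* modifies *three diplomats*, but *every screenplay* is not inside that relative clause — it is an argument of the matrix verb.
With no island boundary between them, the object can take inverse scope over the subject via ordinary QR within the clause.
So *every screenplay* > *three diplomats* is among the available readings.

Yes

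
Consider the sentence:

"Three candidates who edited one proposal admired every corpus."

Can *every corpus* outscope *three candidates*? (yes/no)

*every corpus* sits in the matrix clause, not in the relative clause on *three candidates*.
With no island boundary between them, the object can take inverse scope over the subject via ordinary QR within the clause.
Both orderings are possible: *three candidates* > *every corpus* and *every corpus* > *three candidates*.

Yes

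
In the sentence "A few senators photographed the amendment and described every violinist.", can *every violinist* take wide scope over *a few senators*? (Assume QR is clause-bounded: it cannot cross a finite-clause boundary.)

*every violinist* occurs within one conjunct of the coordinate structure (*described every violinist*).
Asymmetric QR out of one conjunct violates the Coordinate Structure Constraint.
*every violinist* > *a few senators* would require crossing that boundary, which is illicit.

No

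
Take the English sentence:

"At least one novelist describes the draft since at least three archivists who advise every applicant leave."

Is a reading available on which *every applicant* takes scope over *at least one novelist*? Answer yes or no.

Structurally, *every applicant* is inside the relative clause *who advise every applicant*, which is itself inside the adjunct *since at least three archivists who advise every applicant leave*.
Two island boundaries intervene — the relative clause and the adjunct. Either alone would block QR.
*every applicant* is confined to the island and cannot take scope over *at least one novelist*.
(Only the surface reading survives: one fixed novelist with respect to all the relevant applicants.)

No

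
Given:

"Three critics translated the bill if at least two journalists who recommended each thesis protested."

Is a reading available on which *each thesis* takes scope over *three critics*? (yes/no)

*each thesis* sits inside the relative clause *who recommended each thesis*, which is itself inside the adjunct *if at least two journalists who recommended each thesis protested*.
Nested islands: the RC island is itself inside an adjunct island, so wide scope is doubly excluded.
There is no licit LF on which *each thesis* c-commands *three critics*.

No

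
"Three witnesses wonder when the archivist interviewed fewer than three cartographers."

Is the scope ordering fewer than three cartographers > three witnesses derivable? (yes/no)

No

*fewer than three cartographers* occurs within the embedded question *when the archivist interviewed fewer than three cartographers*.
Embedded questions are wh-islands: a quantifier inside an indirect question cannot QR into the matrix clause.
Hence only narrow scope for *fewer than three cartographers* (under *three witnesses*) survives.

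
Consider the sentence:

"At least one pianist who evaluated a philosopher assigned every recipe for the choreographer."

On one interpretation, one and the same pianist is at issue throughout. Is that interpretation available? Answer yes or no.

This is the *at least one pianist* > *every recipe* reading.
That is the surface-scope ordering, which is always one of the available readings — island constraints only ever restrict inverse scope.

Yes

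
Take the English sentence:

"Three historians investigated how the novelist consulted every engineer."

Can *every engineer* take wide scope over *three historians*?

*every engineer* is embedded in the embedded question *how the novelist consulted every engineer*.
QR across an interrogative CP boundary is ruled out as a wh-island violation.
So the wide-scope reading for *every engineer* is blocked.

No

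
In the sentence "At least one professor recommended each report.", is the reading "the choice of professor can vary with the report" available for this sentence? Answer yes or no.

Yes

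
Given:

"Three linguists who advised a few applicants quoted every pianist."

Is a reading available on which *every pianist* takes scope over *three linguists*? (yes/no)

Although the sentence contains a relative clause (*who advised a few applicants*), *every pianist* is outside it, in the matrix VP.
Since no island is crossed, the inverse ordering is licensed alongside surface scope.

Yes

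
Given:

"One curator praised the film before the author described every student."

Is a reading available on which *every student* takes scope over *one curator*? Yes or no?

No

*every student* occurs within the adjunct clause *before the author described every student*.
Since the clause is an adjunct (not a complement), the Adjunct Condition blocks QR across its edge.
There is no licit LF on which *every student* c-commands *one curator*.
(Only the surface reading survives: one fixed curator with respect to all the relevant students.)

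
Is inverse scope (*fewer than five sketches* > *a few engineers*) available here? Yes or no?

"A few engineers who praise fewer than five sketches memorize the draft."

Structurally, *fewer than five sketches* is inside the relative clause *who praise fewer than five sketches*.
QR out of a relative clause is ruled out by the relative-clause island constraint.
*fewer than five sketches* > *a few engineers* would require crossing that boundary, which is illicit.

No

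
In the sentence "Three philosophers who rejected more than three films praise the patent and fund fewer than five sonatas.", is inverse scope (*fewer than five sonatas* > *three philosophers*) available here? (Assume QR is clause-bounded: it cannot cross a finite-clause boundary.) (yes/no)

No

The DP *fewer than five sonatas* is contained in one conjunct of the coordinate structure (*fund fewer than five sonatas*).
Coordinate structures are islands for non-across-the-board movement, QR included.
*fewer than five sonatas* is confined to the island and cannot take scope over *three philosophers*.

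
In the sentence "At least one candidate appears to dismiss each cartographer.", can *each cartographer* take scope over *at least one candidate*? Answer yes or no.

Yes

*each cartographer* is the object of the infinitival complement of a raising predicate; raising infinitives are transparent for QR, so the two DPs are in effect clausemates.
With no island boundary between them, the object can take inverse scope over the subject via ordinary QR within the clause.
So *each cartographer* > *at least one candidate* is among the available readings.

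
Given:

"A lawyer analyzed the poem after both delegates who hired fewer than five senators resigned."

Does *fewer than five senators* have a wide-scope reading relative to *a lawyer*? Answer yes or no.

*fewer than five senators* sits inside the relative clause *who hired fewer than five senators*, which is itself inside the adjunct *after both delegates who hired fewer than five senators resigned*.
Two island boundaries intervene — the relative clause and the adjunct. Either alone would block QR.
So *fewer than five senators* cannot raise high enough to outscope *a lawyer*; only the surface ordering *a lawyer* > *fewer than five senators* is available.

No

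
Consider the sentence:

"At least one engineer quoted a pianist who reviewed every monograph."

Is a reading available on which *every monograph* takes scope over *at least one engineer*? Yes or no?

No

*every monograph* occurs within the relative clause *who reviewed every monograph* modifying *a pianist*.
Quantifiers inside a relative clause are trapped there; the RC boundary blocks QR.
Hence only narrow scope for *every monograph* (under *at least one engineer*) survives.
(Only the surface reading survives: one fixed engineer with respect to all the relevant monographs.)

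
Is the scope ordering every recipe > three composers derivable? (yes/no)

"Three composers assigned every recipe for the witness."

Yes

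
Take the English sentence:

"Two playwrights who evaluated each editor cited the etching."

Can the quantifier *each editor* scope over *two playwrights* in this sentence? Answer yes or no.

*each editor* occurs within the relative clause *who evaluated each editor*.
Relative clauses are scope islands: a quantifier cannot QR out of a relative clause to take scope in the matrix clause.
So *each editor* cannot raise to a position above *two playwrights*.

No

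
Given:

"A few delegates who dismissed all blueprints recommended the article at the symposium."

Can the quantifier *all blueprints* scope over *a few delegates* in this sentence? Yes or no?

The DP *all blueprints* is contained in the relative clause *who dismissed all blueprints*.
QR out of a relative clause is ruled out by the relative-clause island constraint.
So the wide-scope reading for *all blueprints* is blocked.

No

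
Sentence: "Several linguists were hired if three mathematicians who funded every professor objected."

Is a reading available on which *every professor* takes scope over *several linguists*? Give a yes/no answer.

No

Structurally, *every professor* is inside the relative clause *who funded every professor*, which is itself inside the adjunct *if three mathematicians who funded every professor objected*.
Nested islands: the RC island is itself inside an adjunct island, so wide scope is doubly excluded.
There is no licit LF on which *every professor* c-commands *several linguists*.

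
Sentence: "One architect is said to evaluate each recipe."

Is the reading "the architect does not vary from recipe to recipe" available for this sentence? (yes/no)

Yes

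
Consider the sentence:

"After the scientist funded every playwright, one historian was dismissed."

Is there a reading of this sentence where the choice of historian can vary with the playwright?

No

That reading corresponds to *every playwright* > *one historian*.
The DP *every playwright* is contained in the adjunct clause *after the scientist funded every playwright*.
Since the clause is an adjunct (not a complement), the Adjunct Condition blocks QR across its edge.
So the wide-scope reading for *every playwright* is blocked.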